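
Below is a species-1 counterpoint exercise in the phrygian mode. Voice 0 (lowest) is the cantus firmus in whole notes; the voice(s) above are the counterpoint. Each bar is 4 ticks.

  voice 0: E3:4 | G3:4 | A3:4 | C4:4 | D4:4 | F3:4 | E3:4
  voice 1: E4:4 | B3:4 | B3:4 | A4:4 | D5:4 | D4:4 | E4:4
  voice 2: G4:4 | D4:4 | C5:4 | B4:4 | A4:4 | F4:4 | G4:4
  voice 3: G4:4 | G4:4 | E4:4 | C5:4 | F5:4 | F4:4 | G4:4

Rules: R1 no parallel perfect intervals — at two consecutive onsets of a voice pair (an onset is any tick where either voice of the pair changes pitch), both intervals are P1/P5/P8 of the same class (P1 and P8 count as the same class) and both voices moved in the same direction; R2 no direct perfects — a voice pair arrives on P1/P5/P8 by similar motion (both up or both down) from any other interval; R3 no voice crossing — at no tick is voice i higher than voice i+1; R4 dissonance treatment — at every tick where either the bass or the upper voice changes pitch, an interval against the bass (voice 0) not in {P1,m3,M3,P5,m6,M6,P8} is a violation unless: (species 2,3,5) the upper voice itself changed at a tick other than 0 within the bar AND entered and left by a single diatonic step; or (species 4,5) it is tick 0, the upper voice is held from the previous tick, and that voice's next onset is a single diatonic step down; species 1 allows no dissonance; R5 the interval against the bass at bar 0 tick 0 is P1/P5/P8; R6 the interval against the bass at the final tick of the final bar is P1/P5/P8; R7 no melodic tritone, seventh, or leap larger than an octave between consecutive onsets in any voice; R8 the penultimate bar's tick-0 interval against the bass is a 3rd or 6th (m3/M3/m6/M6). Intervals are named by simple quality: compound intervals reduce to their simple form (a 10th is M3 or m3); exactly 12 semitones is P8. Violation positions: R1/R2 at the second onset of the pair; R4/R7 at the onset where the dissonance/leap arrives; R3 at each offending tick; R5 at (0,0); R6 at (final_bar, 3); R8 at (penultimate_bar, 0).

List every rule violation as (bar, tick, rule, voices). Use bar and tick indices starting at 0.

bar 0: v0=E3 v1=E4 v2=G4 v3=G4 downbeat m3
bar 1: v0=G3 v1=B3 v2=D4 v3=G4 downbeat P8
bar 2: v0=A3 v1=B3 v2=C5 v3=E4 downbeat P5
bar 3: v0=C4 v1=A4 v2=B4 v3=C5 downbeat P8
bar 4: v0=D4 v1=D5 v2=A4 v3=F5 downbeat m3
bar 5: v0=F3 v1=D4 v2=F4 v3=F4 downbeat P8
bar 6: v0=E3 v1=E4 v2=G4 v3=G4 downbeat m3
  -> R5 @ bar 0 tick 0 v(0, 2): opens on m3
  -> R5 @ bar 0 tick 0 v(0, 3): opens on m3
  -> R3 @ bar 2 tick 0 v(2, 3): C5 above E4
  -> R4 @ bar 2 tick 0 v(0, 1): A3/B3 M2 untreated
  -> R7 @ bar 2 tick 0 v(2,): D4->C5 leap 10st
  -> R3 @ bar 2 tick 1 v(2, 3): C5 above E4
  -> R3 @ bar 2 tick 2 v(2, 3): C5 above E4
  -> R3 @ bar 2 tick 3 v(2, 3): C5 above E4
  -> R2 @ bar 3 tick 0 v(0, 3): A3/E4 P5 -> C4/C5 P8 similar
  -> R4 @ bar 3 tick 0 v(0, 2): C4/B4 M7 untreated
  -> R7 @ bar 3 tick 0 v(1,): B3->A4 leap 10st
  -> R2 @ bar 4 tick 0 v(0, 1): C4/A4 M6 -> D4/D5 P8 similar
  -> R3 @ bar 4 tick 0 v(1, 2): D5 above A4
  -> R3 @ bar 4 tick 1 v(1, 2): D5 above A4
  -> R3 @ bar 4 tick 2 v(1, 2): D5 above A4
  -> R3 @ bar 4 tick 3 v(1, 2): D5 above A4
  -> R2 @ bar 5 tick 0 v(0, 2): D4/A4 P5 -> F3/F4 P8 similar
  -> R2 @ bar 5 tick 0 v(0, 3): D4/F5 m3 -> F3/F4 P8 similar
  -> R2 @ bar 5 tick 0 v(2, 3): A4/F5 m6 -> F4/F4 P1 similar
  -> R8 @ bar 5 tick 0 v(0, 2): penult P8 not 3rd/6th
  -> R8 @ bar 5 tick 0 v(0, 3): penult P8 not 3rd/6th
  -> R1 @ bar 6 tick 0 v(2, 3): F4/F4 P1 -> G4/G4 P1 similar
  -> R6 @ bar 6 tick 3 v(0, 2): closes on m3
  -> R6 @ bar 6 tick 3 v(0, 3): closes on m3

(0, 0, R5, (0, 2))
(0, 0, R5, (0, 3))
(2, 0, R3, (2, 3))
(2, 0, R4, (0, 1))
(2, 0, R7, (2,))
(2, 1, R3, (2, 3))
(2, 2, R3, (2, 3))
(2, 3, R3, (2, 3))
(3, 0, R2, (0, 3))
(3, 0, R4, (0, 2))
(3, 0, R7, (1,))
(4, 0, R2, (0, 1))
(4, 0, R3, (1, 2))
(4, 1, R3, (1, 2))
(4, 2, R3, (1, 2))
(4, 3, R3, (1, 2))
(5, 0, R2, (0, 2))
(5, 0, R2, (0, 3))
(5, 0, R2, (2, 3))
(5, 0, R8, (0, 2))
(5, 0, R8, (0, 3))
(6, 0, R1, (2, 3))
(6, 3, R6, (0, 2))
(6, 3, R6, (0, 3))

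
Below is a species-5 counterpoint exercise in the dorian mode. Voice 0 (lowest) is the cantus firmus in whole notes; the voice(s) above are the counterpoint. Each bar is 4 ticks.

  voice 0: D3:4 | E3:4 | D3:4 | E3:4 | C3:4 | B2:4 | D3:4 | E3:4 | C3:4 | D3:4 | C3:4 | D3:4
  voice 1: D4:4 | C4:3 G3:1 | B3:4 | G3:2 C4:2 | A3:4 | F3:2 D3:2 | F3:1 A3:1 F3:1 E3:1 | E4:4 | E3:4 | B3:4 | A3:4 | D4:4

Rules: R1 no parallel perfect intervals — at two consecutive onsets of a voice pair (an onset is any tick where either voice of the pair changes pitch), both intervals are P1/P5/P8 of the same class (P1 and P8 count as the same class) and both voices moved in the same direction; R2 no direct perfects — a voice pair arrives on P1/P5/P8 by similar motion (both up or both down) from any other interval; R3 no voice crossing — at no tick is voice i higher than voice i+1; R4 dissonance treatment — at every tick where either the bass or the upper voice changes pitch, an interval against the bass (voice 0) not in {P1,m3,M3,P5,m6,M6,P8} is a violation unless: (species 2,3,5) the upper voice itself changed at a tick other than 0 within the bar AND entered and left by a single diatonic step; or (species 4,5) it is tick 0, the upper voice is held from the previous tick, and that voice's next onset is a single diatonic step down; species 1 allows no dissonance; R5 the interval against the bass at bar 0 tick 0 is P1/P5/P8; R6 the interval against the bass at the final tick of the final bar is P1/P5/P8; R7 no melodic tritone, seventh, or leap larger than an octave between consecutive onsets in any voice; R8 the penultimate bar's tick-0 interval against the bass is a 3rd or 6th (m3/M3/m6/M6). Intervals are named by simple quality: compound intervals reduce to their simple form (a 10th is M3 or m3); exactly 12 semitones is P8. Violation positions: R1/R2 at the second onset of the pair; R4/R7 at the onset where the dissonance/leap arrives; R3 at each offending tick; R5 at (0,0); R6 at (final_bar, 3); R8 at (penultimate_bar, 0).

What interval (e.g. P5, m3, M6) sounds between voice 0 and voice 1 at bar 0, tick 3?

P8

voice 0=D3 voice 1=D4 -> P8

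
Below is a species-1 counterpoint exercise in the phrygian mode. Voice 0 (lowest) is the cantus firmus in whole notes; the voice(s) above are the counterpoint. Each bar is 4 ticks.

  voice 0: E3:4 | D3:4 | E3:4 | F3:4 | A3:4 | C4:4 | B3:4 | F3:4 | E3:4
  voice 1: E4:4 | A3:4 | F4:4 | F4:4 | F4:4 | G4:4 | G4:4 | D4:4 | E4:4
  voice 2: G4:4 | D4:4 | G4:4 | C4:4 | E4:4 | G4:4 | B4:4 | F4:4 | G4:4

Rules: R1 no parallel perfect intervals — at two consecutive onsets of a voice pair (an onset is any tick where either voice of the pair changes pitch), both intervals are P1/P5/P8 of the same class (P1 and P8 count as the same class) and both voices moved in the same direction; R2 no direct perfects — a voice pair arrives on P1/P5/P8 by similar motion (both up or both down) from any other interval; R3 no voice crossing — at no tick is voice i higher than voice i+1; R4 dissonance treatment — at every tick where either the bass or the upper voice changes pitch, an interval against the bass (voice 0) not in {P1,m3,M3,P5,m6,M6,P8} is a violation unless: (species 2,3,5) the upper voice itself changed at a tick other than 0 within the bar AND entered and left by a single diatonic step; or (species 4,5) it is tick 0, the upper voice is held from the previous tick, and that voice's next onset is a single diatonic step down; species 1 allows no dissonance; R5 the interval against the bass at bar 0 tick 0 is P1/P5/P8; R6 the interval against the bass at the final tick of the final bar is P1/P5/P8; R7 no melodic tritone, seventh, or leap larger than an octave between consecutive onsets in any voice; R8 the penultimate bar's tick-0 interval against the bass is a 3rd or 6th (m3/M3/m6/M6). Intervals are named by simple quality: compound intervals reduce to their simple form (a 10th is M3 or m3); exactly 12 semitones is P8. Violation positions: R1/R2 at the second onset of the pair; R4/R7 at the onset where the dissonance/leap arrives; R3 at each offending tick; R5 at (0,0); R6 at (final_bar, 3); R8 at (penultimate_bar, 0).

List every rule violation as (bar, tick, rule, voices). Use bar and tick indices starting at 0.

bar 0: v0=E3 v1=E4 v2=G4 downbeat m3
bar 1: v0=D3 v1=A3 v2=D4 downbeat P8
bar 2: v0=E3 v1=F4 v2=G4 downbeat m3
bar 3: v0=F3 v1=F4 v2=C4 downbeat P5
bar 4: v0=A3 v1=F4 v2=E4 downbeat P5
bar 5: v0=C4 v1=G4 v2=G4 downbeat P5
bar 6: v0=B3 v1=G4 v2=B4 downbeat P8
bar 7: v0=F3 v1=D4 v2=F4 downbeat P8
bar 8: v0=E3 v1=E4 v2=G4 downbeat m3
  -> R5 @ bar 0 tick 0 v(0, 2): opens on m3
  -> R2 @ bar 1 tick 0 v(0, 1): E3/E4 P8 -> D3/A3 P5 similar
  -> R2 @ bar 1 tick 0 v(0, 2): E3/G4 m3 -> D3/D4 P8 similar
  -> R4 @ bar 2 tick 0 v(0, 1): E3/F4 m2 untreated
  -> R3 @ bar 3 tick 0 v(1, 2): F4 above C4
  -> R3 @ bar 3 tick 1 v(1, 2): F4 above C4
  -> R3 @ bar 3 tick 2 v(1, 2): F4 above C4
  -> R3 @ bar 3 tick 3 v(1, 2): F4 above C4
  -> R1 @ bar 4 tick 0 v(0, 2): F3/C4 P5 -> A3/E4 P5 similar
  -> R3 @ bar 4 tick 0 v(1, 2): F4 above E4
  -> R3 @ bar 4 tick 1 v(1, 2): F4 above E4
  -> R3 @ bar 4 tick 2 v(1, 2): F4 above E4
  -> R3 @ bar 4 tick 3 v(1, 2): F4 above E4
  -> R1 @ bar 5 tick 0 v(0, 2): A3/E4 P5 -> C4/G4 P5 similar
  -> R2 @ bar 5 tick 0 v(0, 1): A3/F4 m6 -> C4/G4 P5 similar
  -> R2 @ bar 5 tick 0 v(1, 2): F4/E4 m2 -> G4/G4 P1 similar
  -> R1 @ bar 7 tick 0 v(0, 2): B3/B4 P8 -> F3/F4 P8 similar
  -> R7 @ bar 7 tick 0 v(0,): B3->F3 leap 6st
  -> R7 @ bar 7 tick 0 v(2,): B4->F4 leap 6st
  -> R8 @ bar 7 tick 0 v(0, 2): penult P8 not 3rd/6th
  -> R6 @ bar 8 tick 3 v(0, 2): closes on m3

(0, 0, R5, (0, 2))
(1, 0, R2, (0, 1))
(1, 0, R2, (0, 2))
(2, 0, R4, (0, 1))
(3, 0, R3, (1, 2))
(3, 1, R3, (1, 2))
(3, 2, R3, (1, 2))
(3, 3, R3, (1, 2))
(4, 0, R1, (0, 2))
(4, 0, R3, (1, 2))
(4, 1, R3, (1, 2))
(4, 2, R3, (1, 2))
(4, 3, R3, (1, 2))
(5, 0, R1, (0, 2))
(5, 0, R2, (0, 1))
(5, 0, R2, (1, 2))
(7, 0, R1, (0, 2))
(7, 0, R7, (0,))
(7, 0, R7, (2,))
(7, 0, R8, (0, 2))
(8, 3, R6, (0, 2))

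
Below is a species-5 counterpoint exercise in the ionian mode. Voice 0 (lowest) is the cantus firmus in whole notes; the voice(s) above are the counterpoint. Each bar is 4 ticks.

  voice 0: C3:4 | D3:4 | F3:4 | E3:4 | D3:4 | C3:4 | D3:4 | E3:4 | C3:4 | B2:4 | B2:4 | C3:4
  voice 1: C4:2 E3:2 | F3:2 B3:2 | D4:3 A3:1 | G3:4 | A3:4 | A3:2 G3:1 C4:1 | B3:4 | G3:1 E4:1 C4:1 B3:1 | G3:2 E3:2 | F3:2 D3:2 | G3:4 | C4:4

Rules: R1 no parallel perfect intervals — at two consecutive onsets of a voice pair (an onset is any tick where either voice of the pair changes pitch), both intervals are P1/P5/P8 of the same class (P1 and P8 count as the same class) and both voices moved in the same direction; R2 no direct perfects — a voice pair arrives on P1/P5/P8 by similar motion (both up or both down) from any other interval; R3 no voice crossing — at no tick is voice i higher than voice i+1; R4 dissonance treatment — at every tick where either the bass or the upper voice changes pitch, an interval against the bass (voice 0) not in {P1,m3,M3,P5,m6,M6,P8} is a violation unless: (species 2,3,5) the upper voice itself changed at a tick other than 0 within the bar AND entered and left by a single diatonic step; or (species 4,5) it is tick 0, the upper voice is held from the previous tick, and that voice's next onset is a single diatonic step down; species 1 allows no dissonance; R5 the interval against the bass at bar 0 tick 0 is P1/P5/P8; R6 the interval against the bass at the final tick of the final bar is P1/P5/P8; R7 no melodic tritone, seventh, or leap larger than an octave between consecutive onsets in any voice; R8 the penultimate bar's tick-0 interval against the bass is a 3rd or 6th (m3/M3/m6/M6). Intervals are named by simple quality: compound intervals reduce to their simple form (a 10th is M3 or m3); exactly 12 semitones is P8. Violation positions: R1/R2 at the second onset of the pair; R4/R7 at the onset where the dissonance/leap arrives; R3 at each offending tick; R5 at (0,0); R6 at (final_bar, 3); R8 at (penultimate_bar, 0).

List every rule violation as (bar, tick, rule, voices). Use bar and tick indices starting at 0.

bar 0: v0=C3 v1=C4 downbeat P8
bar 1: v0=D3 v1=F3 downbeat m3
bar 2: v0=F3 v1=D4 downbeat M6
bar 3: v0=E3 v1=G3 downbeat m3
bar 4: v0=D3 v1=A3 downbeat P5
bar 5: v0=C3 v1=A3 downbeat M6
bar 6: v0=D3 v1=B3 downbeat M6
bar 7: v0=E3 v1=G3 downbeat m3
bar 8: v0=C3 v1=G3 downbeat P5
bar 9: v0=B2 v1=F3 downbeat TT
bar 10: v0=B2 v1=G3 downbeat m6
bar 11: v0=C3 v1=C4 downbeat P8
  -> R7 @ bar 1 tick 2 v(1,): F3->B3 leap 6st
  -> R1 @ bar 8 tick 0 v(0, 1): E3/B3 P5 -> C3/G3 P5 similar
  -> R4 @ bar 9 tick 0 v(0, 1): B2/F3 TT untreated
  -> R2 @ bar 11 tick 0 v(0, 1): B2/G3 m6 -> C3/C4 P8 similar

(1, 2, R7, (1,))
(8, 0, R1, (0, 1))
(9, 0, R4, (0, 1))
(11, 0, R2, (0, 1))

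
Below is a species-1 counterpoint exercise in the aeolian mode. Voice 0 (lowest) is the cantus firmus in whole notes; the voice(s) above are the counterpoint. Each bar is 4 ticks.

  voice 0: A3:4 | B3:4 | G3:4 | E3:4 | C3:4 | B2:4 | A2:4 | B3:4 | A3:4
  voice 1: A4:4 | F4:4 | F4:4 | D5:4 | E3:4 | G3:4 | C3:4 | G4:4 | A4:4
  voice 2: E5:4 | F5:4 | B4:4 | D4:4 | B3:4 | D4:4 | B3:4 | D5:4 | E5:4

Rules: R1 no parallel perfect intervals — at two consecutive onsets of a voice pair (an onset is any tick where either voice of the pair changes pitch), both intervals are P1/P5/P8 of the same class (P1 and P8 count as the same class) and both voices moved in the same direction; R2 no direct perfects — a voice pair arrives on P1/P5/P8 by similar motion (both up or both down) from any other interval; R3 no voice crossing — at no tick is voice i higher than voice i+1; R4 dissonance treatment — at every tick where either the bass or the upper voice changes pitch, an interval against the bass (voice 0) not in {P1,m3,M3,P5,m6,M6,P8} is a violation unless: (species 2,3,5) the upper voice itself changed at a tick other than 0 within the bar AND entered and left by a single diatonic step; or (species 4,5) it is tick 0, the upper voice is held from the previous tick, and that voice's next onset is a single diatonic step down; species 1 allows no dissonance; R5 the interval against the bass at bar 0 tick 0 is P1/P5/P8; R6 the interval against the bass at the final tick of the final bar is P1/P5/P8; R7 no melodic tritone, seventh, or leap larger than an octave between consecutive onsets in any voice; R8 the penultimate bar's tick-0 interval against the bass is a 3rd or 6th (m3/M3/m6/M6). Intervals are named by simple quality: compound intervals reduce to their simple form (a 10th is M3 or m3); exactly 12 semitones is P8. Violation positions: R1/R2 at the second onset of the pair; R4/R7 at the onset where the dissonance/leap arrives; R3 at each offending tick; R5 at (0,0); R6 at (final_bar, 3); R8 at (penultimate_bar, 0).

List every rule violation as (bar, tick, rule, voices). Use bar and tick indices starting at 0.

(1, 0, R4, (0, 1))
(1, 0, R4, (0, 2))
(2, 0, R4, (0, 1))
(2, 0, R7, (2,))
(3, 0, R3, (1, 2))
(3, 0, R4, (0, 1))
(3, 0, R4, (0, 2))
(3, 1, R3, (1, 2))
(3, 2, R3, (1, 2))
(3, 3, R3, (1, 2))
(4, 0, R2, (1, 2))
(4, 0, R4, (0, 2))
(4, 0, R7, (1,))
(5, 0, R1, (1, 2))
(6, 0, R4, (0, 2))
(7, 0, R2, (1, 2))
(7, 0, R7, (0,))
(7, 0, R7, (1,))
(7, 0, R7, (2,))
(8, 0, R1, (1, 2))

bar 0: v0=A3 v1=A4 v2=E5 downbeat P5
bar 1: v0=B3 v1=F4 v2=F5 downbeat TT
bar 2: v0=G3 v1=F4 v2=B4 downbeat M3
bar 3: v0=E3 v1=D5 v2=D4 downbeat m7
bar 4: v0=C3 v1=E3 v2=B3 downbeat M7
bar 5: v0=B2 v1=G3 v2=D4 downbeat m3
bar 6: v0=A2 v1=C3 v2=B3 downbeat M2
bar 7: v0=B3 v1=G4 v2=D5 downbeat m3
bar 8: v0=A3 v1=A4 v2=E5 downbeat P5
  -> R4 @ bar 1 tick 0 v(0, 1): B3/F4 TT untreated
  -> R4 @ bar 1 tick 0 v(0, 2): B3/F5 TT untreated
  -> R4 @ bar 2 tick 0 v(0, 1): G3/F4 m7 untreated
  -> R7 @ bar 2 tick 0 v(2,): F5->B4 leap 6st
  -> R3 @ bar 3 tick 0 v(1, 2): D5 above D4
  -> R4 @ bar 3 tick 0 v(0, 1): E3/D5 m7 untreated
  -> R4 @ bar 3 tick 0 v(0, 2): E3/D4 m7 untreated
  -> R3 @ bar 3 tick 1 v(1, 2): D5 above D4
  -> R3 @ bar 3 tick 2 v(1, 2): D5 above D4
  -> R3 @ bar 3 tick 3 v(1, 2): D5 above D4
  -> R2 @ bar 4 tick 0 v(1, 2): D5/D4 P8 -> E3/B3 P5 similar
  -> R4 @ bar 4 tick 0 v(0, 2): C3/B3 M7 untreated
  -> R7 @ bar 4 tick 0 v(1,): D5->E3 leap 22st
  -> R1 @ bar 5 tick 0 v(1, 2): E3/B3 P5 -> G3/D4 P5 similar
  -> R4 @ bar 6 tick 0 v(0, 2): A2/B3 M2 untreated
  -> R2 @ bar 7 tick 0 v(1, 2): C3/B3 M7 -> G4/D5 P5 similar
  -> R7 @ bar 7 tick 0 v(0,): A2->B3 leap 14st
  -> R7 @ bar 7 tick 0 v(1,): C3->G4 leap 19st
  -> R7 @ bar 7 tick 0 v(2,): B3->D5 leap 15st
  -> R1 @ bar 8 tick 0 v(1, 2): G4/D5 P5 -> A4/E5 P5 similar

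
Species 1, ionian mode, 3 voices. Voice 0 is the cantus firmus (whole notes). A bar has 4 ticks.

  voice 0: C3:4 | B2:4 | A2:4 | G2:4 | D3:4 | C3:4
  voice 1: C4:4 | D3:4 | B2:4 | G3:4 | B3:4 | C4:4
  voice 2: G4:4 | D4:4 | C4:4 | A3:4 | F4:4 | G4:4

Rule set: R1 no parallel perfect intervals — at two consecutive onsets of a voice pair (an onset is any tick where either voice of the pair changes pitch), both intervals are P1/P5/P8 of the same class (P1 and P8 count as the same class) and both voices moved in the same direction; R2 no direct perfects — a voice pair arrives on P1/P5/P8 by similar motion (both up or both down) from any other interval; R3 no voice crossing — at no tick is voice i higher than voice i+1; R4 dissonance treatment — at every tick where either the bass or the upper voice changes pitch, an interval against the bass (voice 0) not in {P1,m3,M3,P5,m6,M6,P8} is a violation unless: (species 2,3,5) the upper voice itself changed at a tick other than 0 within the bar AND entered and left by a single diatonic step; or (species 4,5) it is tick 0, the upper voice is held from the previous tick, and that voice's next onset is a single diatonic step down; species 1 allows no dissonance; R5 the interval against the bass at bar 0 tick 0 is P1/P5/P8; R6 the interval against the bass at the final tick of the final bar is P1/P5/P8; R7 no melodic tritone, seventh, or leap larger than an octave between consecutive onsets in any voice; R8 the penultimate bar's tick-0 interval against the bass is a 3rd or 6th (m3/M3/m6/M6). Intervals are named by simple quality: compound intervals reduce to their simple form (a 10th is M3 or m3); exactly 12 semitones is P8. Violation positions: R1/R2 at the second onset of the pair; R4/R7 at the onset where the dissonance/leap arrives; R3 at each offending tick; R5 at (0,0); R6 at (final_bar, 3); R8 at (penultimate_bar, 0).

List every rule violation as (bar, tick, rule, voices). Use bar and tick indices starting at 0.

bar 0: v0=C3 v1=C4 v2=G4 downbeat P5
bar 1: v0=B2 v1=D3 v2=D4 downbeat m3
bar 2: v0=A2 v1=B2 v2=C4 downbeat m3
bar 3: v0=G2 v1=G3 v2=A3 downbeat M2
bar 4: v0=D3 v1=B3 v2=F4 downbeat m3
bar 5: v0=C3 v1=C4 v2=G4 downbeat P5
  -> R2 @ bar 1 tick 0 v(1, 2): C4/G4 P5 -> D3/D4 P8 similar
  -> R7 @ bar 1 tick 0 v(1,): C4->D3 leap 10st
  -> R4 @ bar 2 tick 0 v(0, 1): A2/B2 M2 untreated
  -> R4 @ bar 3 tick 0 v(0, 2): G2/A3 M2 untreated
  -> R2 @ bar 5 tick 0 v(1, 2): B3/F4 TT -> C4/G4 P5 similar

(1, 0, R2, (1, 2))
(1, 0, R7, (1,))
(2, 0, R4, (0, 1))
(3, 0, R4, (0, 2))
(5, 0, R2, (1, 2))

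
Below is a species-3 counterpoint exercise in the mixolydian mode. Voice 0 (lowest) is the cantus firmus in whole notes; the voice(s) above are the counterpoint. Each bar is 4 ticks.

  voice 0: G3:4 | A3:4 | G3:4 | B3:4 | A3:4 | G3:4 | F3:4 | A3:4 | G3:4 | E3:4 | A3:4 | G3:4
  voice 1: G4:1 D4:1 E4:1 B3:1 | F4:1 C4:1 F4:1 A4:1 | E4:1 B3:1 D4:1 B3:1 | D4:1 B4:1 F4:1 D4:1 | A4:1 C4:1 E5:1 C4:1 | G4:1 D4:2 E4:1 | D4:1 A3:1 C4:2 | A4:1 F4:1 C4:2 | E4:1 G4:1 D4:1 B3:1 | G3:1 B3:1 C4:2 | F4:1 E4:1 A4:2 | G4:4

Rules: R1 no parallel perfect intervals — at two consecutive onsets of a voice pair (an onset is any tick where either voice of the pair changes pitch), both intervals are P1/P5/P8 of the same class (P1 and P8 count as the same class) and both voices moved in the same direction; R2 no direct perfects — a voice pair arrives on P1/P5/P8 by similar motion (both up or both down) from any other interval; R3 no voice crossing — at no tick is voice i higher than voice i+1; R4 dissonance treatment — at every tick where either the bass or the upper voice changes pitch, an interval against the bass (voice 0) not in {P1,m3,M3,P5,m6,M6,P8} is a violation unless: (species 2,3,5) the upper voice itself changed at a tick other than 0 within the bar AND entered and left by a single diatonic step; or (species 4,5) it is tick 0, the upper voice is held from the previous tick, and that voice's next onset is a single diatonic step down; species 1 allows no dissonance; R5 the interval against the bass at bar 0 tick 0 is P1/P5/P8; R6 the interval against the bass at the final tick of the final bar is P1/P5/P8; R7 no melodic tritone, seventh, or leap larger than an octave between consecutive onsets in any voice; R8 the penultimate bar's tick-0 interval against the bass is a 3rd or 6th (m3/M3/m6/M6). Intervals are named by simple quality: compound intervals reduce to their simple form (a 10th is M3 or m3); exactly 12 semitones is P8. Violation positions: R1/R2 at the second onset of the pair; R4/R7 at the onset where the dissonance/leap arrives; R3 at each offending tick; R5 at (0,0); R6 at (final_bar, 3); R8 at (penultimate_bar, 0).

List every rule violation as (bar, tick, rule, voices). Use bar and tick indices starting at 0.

(1, 0, R7, (1,))
(3, 2, R4, (0, 1))
(3, 2, R7, (1,))
(4, 2, R7, (1,))
(4, 3, R7, (1,))
(7, 0, R2, (0, 1))
(11, 0, R1, (0, 1))

bar 0: v0=G3 v1=G4 downbeat P8
bar 1: v0=A3 v1=F4 downbeat m6
bar 2: v0=G3 v1=E4 downbeat M6
bar 3: v0=B3 v1=D4 downbeat m3
bar 4: v0=A3 v1=A4 downbeat P8
bar 5: v0=G3 v1=G4 downbeat P8
bar 6: v0=F3 v1=D4 downbeat M6
bar 7: v0=A3 v1=A4 downbeat P8
bar 8: v0=G3 v1=E4 downbeat M6
bar 9: v0=E3 v1=G3 downbeat m3
bar 10: v0=A3 v1=F4 downbeat m6
bar 11: v0=G3 v1=G4 downbeat P8
  -> R7 @ bar 1 tick 0 v(1,): B3->F4 leap 6st
  -> R4 @ bar 3 tick 2 v(0, 1): B3/F4 TT untreated
  -> R7 @ bar 3 tick 2 v(1,): B4->F4 leap 6st
  -> R7 @ bar 4 tick 2 v(1,): C4->E5 leap 16st
  -> R7 @ bar 4 tick 3 v(1,): E5->C4 leap 16st
  -> R2 @ bar 7 tick 0 v(0, 1): F3/C4 P5 -> A3/A4 P8 similar
  -> R1 @ bar 11 tick 0 v(0, 1): A3/A4 P8 -> G3/G4 P8 similar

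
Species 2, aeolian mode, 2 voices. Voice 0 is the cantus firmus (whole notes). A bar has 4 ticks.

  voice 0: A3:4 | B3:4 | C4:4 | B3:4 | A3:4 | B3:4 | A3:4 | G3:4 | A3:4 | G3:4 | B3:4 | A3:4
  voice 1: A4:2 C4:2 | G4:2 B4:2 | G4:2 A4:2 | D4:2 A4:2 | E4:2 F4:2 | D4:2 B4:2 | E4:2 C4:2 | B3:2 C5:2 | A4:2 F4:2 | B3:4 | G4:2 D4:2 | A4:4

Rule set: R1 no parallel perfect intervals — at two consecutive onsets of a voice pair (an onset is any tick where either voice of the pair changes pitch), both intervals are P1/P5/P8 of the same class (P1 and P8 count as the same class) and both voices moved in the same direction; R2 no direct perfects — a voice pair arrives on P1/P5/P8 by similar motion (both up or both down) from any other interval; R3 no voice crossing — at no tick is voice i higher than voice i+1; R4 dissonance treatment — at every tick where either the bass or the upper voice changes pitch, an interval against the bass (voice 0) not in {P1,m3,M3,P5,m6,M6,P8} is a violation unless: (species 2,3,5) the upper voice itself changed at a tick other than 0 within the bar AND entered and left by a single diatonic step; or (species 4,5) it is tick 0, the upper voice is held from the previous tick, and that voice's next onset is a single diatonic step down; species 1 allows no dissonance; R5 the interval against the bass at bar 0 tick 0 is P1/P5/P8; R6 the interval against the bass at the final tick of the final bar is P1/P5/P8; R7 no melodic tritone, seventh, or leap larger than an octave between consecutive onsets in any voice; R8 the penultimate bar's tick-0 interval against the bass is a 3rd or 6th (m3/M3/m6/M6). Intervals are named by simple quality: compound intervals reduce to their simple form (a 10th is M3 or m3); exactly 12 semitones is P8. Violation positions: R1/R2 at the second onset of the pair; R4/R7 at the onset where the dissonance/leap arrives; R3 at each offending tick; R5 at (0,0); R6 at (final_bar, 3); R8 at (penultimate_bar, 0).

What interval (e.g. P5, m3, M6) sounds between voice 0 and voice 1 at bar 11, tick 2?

P8

voice 0=A3 voice 1=A4 -> P8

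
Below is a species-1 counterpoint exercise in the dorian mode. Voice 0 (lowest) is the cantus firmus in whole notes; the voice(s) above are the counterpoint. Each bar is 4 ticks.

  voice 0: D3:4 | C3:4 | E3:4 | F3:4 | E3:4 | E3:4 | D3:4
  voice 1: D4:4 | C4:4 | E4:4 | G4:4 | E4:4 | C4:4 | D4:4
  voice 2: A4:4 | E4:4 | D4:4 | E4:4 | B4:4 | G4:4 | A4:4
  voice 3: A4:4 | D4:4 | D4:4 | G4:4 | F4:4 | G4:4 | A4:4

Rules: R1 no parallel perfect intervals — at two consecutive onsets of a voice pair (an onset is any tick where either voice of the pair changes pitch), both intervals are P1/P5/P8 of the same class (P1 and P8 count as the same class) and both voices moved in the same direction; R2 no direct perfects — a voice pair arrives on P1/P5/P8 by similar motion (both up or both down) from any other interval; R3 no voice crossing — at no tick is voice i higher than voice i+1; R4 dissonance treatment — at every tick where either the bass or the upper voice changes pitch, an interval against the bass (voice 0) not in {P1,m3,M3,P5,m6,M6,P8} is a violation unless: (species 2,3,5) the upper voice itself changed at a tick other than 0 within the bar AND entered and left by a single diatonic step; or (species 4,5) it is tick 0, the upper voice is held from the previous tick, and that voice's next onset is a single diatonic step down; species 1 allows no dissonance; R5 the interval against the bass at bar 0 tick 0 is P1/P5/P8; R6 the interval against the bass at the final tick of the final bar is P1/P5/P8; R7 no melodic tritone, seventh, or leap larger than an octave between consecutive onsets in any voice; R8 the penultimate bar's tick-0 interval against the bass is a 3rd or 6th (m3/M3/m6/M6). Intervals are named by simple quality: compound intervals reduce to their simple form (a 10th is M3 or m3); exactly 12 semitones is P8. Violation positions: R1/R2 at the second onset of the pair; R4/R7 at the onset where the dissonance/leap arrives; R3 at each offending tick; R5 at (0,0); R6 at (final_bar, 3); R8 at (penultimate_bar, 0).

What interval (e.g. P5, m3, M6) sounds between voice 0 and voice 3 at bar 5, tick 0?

voice 0=E3 voice 3=G4 -> m3

m3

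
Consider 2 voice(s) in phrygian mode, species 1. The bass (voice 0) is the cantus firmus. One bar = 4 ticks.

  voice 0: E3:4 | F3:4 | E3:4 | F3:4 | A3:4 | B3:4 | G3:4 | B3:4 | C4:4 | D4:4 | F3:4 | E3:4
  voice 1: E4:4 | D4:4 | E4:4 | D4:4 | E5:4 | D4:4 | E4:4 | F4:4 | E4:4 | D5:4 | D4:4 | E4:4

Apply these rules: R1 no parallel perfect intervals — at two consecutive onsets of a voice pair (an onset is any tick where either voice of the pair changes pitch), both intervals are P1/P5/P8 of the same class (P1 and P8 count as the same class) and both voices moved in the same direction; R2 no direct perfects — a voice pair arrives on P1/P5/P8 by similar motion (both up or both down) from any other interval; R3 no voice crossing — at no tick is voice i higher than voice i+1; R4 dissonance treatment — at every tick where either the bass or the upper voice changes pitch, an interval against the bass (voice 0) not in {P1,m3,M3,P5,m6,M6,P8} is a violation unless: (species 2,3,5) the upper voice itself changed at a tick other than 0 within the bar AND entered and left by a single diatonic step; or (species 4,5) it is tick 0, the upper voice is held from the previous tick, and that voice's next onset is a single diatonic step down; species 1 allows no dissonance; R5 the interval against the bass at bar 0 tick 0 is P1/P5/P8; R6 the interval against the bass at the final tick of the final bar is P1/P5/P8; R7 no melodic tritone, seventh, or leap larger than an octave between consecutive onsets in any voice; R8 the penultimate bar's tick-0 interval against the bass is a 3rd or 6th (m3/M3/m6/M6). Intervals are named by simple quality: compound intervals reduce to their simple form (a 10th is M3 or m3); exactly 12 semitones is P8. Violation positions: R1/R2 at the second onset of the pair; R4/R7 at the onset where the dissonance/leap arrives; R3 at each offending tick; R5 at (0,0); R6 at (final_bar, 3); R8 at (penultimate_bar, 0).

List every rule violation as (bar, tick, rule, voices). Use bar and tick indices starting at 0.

(4, 0, R2, (0, 1))
(4, 0, R7, (1,))
(5, 0, R7, (1,))
(7, 0, R4, (0, 1))
(9, 0, R2, (0, 1))
(9, 0, R7, (1,))

bar 0: v0=E3 v1=E4 downbeat P8
bar 1: v0=F3 v1=D4 downbeat M6
bar 2: v0=E3 v1=E4 downbeat P8
bar 3: v0=F3 v1=D4 downbeat M6
bar 4: v0=A3 v1=E5 downbeat P5
bar 5: v0=B3 v1=D4 downbeat m3
bar 6: v0=G3 v1=E4 downbeat M6
bar 7: v0=B3 v1=F4 downbeat TT
bar 8: v0=C4 v1=E4 downbeat M3
bar 9: v0=D4 v1=D5 downbeat P8
bar 10: v0=F3 v1=D4 downbeat M6
bar 11: v0=E3 v1=E4 downbeat P8
  -> R2 @ bar 4 tick 0 v(0, 1): F3/D4 M6 -> A3/E5 P5 similar
  -> R7 @ bar 4 tick 0 v(1,): D4->E5 leap 14st
  -> R7 @ bar 5 tick 0 v(1,): E5->D4 leap 14st
  -> R4 @ bar 7 tick 0 v(0, 1): B3/F4 TT untreated
  -> R2 @ bar 9 tick 0 v(0, 1): C4/E4 M3 -> D4/D5 P8 similar
  -> R7 @ bar 9 tick 0 v(1,): E4->D5 leap 10st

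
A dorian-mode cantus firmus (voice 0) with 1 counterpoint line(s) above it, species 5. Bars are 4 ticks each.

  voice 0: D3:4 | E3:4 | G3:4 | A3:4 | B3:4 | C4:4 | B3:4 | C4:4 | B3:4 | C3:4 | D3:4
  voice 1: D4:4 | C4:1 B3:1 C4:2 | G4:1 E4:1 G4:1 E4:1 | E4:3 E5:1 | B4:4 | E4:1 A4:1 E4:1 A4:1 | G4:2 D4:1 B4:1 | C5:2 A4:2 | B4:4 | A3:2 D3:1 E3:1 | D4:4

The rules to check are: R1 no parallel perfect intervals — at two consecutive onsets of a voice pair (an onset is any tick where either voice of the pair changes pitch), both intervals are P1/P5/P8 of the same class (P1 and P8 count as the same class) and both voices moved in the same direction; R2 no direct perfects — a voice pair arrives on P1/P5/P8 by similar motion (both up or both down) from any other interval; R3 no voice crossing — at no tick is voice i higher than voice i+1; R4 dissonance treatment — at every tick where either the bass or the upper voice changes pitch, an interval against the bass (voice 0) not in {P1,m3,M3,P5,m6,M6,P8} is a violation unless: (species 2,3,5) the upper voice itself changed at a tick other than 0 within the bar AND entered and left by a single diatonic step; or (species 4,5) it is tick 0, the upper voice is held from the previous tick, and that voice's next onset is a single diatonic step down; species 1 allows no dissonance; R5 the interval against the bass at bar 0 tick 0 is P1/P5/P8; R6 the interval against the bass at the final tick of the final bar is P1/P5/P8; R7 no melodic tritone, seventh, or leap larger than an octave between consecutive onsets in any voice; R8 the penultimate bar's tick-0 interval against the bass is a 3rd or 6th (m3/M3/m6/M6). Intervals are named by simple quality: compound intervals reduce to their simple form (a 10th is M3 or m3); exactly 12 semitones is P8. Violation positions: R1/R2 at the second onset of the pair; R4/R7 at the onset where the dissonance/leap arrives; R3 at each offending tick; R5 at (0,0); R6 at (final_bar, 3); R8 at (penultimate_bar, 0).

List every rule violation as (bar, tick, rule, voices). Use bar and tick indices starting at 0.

(2, 0, R2, (0, 1))
(7, 0, R1, (0, 1))
(9, 0, R7, (0,))
(9, 0, R7, (1,))
(9, 2, R4, (0, 1))
(10, 0, R2, (0, 1))
(10, 0, R7, (1,))

bar 0: v0=D3 v1=D4 downbeat P8
bar 1: v0=E3 v1=C4 downbeat m6
bar 2: v0=G3 v1=G4 downbeat P8
bar 3: v0=A3 v1=E4 downbeat P5
bar 4: v0=B3 v1=B4 downbeat P8
bar 5: v0=C4 v1=E4 downbeat M3
bar 6: v0=B3 v1=G4 downbeat m6
bar 7: v0=C4 v1=C5 downbeat P8
bar 8: v0=B3 v1=B4 downbeat P8
bar 9: v0=C3 v1=A3 downbeat M6
bar 10: v0=D3 v1=D4 downbeat P8
  -> R2 @ bar 2 tick 0 v(0, 1): E3/C4 m6 -> G3/G4 P8 similar
  -> R1 @ bar 7 tick 0 v(0, 1): B3/B4 P8 -> C4/C5 P8 similar
  -> R7 @ bar 9 tick 0 v(0,): B3->C3 leap 11st
  -> R7 @ bar 9 tick 0 v(1,): B4->A3 leap 14st
  -> R4 @ bar 9 tick 2 v(0, 1): C3/D3 M2 untreated
  -> R2 @ bar 10 tick 0 v(0, 1): C3/E3 M3 -> D3/D4 P8 similar
  -> R7 @ bar 10 tick 0 v(1,): E3->D4 leap 10st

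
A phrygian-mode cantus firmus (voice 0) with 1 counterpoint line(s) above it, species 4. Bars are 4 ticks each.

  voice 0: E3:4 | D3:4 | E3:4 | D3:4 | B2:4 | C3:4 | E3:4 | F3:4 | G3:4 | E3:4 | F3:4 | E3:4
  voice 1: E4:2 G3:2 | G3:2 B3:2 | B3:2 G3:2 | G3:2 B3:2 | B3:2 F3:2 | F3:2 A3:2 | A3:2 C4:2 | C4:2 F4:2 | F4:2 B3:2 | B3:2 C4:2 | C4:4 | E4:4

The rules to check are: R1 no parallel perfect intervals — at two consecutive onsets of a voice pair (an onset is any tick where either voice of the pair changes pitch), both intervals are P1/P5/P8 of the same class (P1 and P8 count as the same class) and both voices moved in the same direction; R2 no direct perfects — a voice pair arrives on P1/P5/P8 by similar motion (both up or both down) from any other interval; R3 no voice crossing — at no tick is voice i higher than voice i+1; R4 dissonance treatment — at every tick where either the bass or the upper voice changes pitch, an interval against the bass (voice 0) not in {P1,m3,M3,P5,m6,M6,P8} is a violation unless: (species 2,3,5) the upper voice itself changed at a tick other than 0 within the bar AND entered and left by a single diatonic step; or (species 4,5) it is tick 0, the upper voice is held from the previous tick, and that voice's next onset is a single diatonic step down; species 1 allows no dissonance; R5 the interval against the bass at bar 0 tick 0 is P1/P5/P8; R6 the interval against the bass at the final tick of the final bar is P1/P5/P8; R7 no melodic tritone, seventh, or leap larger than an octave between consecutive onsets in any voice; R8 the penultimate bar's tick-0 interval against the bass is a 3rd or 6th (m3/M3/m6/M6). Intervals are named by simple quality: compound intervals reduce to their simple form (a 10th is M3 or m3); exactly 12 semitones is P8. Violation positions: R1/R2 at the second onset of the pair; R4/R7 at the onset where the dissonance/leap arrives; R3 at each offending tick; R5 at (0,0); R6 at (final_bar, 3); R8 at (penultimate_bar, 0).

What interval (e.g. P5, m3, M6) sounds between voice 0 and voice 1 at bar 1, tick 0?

voice 0=D3 voice 1=G3 -> P4

P4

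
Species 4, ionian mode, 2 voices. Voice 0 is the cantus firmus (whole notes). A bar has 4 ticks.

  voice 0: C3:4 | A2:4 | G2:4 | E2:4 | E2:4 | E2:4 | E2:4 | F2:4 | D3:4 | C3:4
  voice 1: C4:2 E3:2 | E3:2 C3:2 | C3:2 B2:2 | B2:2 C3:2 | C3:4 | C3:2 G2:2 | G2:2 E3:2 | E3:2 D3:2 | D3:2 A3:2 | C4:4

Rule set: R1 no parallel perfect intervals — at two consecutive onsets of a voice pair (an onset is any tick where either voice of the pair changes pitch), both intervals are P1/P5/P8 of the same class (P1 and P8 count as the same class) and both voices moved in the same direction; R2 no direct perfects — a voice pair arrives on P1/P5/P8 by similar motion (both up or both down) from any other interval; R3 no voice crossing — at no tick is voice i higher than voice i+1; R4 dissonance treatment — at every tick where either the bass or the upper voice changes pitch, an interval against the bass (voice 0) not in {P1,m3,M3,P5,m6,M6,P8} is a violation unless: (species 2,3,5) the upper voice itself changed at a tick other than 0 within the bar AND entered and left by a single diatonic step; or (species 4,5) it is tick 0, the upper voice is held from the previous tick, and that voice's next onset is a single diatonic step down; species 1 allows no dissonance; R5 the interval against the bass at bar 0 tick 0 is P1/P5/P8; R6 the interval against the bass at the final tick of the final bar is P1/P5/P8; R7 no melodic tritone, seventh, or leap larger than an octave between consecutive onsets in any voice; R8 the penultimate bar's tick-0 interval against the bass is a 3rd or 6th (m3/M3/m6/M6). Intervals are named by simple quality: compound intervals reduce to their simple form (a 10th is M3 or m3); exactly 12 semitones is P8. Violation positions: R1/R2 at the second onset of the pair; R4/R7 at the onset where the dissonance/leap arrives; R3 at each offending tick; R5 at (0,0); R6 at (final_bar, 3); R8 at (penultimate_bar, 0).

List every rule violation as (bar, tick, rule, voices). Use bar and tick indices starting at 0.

(8, 0, R8, (0, 1))

bar 0: v0=C3 v1=C4 downbeat P8
bar 1: v0=A2 v1=E3 downbeat P5
bar 2: v0=G2 v1=C3 downbeat P4
bar 3: v0=E2 v1=B2 downbeat P5
bar 4: v0=E2 v1=C3 downbeat m6
bar 5: v0=E2 v1=C3 downbeat m6
bar 6: v0=E2 v1=G2 downbeat m3
bar 7: v0=F2 v1=E3 downbeat M7
bar 8: v0=D3 v1=D3 downbeat P1
bar 9: v0=C3 v1=C4 downbeat P8
  -> R8 @ bar 8 tick 0 v(0, 1): penult P1 not 3rd/6th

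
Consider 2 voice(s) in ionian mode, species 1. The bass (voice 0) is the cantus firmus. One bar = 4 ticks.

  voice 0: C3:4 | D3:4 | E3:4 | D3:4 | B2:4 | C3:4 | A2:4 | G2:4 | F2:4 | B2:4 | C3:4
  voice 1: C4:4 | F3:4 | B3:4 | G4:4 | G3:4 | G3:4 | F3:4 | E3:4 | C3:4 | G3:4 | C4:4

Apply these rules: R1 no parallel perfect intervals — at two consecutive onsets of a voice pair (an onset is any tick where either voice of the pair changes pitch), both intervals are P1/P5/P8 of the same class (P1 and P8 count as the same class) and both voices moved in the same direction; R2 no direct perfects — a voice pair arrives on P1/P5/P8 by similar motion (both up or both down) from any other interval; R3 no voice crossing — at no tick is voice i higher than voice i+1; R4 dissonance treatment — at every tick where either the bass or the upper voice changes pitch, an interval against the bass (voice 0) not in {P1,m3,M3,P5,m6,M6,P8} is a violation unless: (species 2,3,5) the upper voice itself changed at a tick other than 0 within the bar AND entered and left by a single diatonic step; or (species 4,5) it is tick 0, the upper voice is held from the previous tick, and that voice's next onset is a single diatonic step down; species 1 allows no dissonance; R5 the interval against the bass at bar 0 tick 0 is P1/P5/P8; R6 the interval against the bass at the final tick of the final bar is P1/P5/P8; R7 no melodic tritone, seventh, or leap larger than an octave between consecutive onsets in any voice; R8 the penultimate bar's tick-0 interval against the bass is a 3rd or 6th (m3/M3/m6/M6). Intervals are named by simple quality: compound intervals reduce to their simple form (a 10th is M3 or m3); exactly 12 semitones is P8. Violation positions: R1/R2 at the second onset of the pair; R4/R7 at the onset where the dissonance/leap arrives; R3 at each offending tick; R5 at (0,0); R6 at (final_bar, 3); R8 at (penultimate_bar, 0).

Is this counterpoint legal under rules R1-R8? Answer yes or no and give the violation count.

No (6 violations)

bar 0: v0=C3 v1=C4 (P8)
bar 1: v0=D3 v1=F3 (m3)
bar 2: v0=E3 v1=B3 (P5)
bar 3: v0=D3 v1=G4 (P4)
bar 4: v0=B2 v1=G3 (m6)
bar 5: v0=C3 v1=G3 (P5)
bar 6: v0=A2 v1=F3 (m6)
bar 7: v0=G2 v1=E3 (M6)
bar 8: v0=F2 v1=C3 (P5)
bar 9: v0=B2 v1=G3 (m6)
bar 10: v0=C3 v1=C4 (P8)
  R2 @ bar2.0: D3/F3 m3 -> E3/B3 P5 similar
  R7 @ bar2.0: F3->B3 leap 6st
  R4 @ bar3.0: D3/G4 P4 untreated
  R2 @ bar8.0: G2/E3 M6 -> F2/C3 P5 similar
  R7 @ bar9.0: F2->B2 leap 6st
  R2 @ bar10.0: B2/G3 m6 -> C3/C4 P8 similar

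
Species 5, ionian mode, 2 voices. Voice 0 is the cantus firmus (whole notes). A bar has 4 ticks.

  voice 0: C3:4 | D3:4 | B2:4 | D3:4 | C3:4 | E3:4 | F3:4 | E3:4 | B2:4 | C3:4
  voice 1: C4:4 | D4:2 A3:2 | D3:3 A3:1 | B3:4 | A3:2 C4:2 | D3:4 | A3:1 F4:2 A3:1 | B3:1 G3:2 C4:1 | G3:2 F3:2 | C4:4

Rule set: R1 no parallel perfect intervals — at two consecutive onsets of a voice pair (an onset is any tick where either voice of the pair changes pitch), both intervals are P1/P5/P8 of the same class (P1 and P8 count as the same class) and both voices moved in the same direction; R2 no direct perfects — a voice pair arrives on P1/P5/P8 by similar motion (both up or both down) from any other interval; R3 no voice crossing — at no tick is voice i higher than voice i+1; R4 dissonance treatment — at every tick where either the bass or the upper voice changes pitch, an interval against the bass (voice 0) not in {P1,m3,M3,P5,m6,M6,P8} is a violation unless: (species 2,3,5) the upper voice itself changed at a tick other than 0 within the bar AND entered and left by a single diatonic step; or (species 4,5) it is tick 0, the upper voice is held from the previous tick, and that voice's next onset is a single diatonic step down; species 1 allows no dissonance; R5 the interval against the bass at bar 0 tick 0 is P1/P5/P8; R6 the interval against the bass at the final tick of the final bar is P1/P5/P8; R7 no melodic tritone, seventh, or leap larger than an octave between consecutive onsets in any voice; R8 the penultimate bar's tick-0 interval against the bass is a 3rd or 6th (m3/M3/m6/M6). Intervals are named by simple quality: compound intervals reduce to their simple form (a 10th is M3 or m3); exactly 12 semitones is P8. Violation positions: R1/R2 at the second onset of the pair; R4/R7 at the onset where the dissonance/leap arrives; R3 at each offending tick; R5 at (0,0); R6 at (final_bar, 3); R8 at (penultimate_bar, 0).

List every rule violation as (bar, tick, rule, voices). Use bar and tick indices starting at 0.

(1, 0, R1, (0, 1))
(2, 3, R4, (0, 1))
(5, 0, R3, (0, 1))
(5, 0, R4, (0, 1))
(5, 0, R7, (1,))
(5, 1, R3, (0, 1))
(5, 2, R3, (0, 1))
(5, 3, R3, (0, 1))
(8, 2, R4, (0, 1))
(9, 0, R2, (0, 1))

bar 0: v0=C3 v1=C4 downbeat P8
bar 1: v0=D3 v1=D4 downbeat P8
bar 2: v0=B2 v1=D3 downbeat m3
bar 3: v0=D3 v1=B3 downbeat M6
bar 4: v0=C3 v1=A3 downbeat M6
bar 5: v0=E3 v1=D3 downbeat M2
bar 6: v0=F3 v1=A3 downbeat M3
bar 7: v0=E3 v1=B3 downbeat P5
bar 8: v0=B2 v1=G3 downbeat m6
bar 9: v0=C3 v1=C4 downbeat P8
  -> R1 @ bar 1 tick 0 v(0, 1): C3/C4 P8 -> D3/D4 P8 similar
  -> R4 @ bar 2 tick 3 v(0, 1): B2/A3 m7 untreated
  -> R3 @ bar 5 tick 0 v(0, 1): E3 above D3
  -> R4 @ bar 5 tick 0 v(0, 1): E3/D3 M2 untreated
  -> R7 @ bar 5 tick 0 v(1,): C4->D3 leap 10st
  -> R3 @ bar 5 tick 1 v(0, 1): E3 above D3
  -> R3 @ bar 5 tick 2 v(0, 1): E3 above D3
  -> R3 @ bar 5 tick 3 v(0, 1): E3 above D3
  -> R4 @ bar 8 tick 2 v(0, 1): B2/F3 TT untreated
  -> R2 @ bar 9 tick 0 v(0, 1): B2/F3 TT -> C3/C4 P8 similar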